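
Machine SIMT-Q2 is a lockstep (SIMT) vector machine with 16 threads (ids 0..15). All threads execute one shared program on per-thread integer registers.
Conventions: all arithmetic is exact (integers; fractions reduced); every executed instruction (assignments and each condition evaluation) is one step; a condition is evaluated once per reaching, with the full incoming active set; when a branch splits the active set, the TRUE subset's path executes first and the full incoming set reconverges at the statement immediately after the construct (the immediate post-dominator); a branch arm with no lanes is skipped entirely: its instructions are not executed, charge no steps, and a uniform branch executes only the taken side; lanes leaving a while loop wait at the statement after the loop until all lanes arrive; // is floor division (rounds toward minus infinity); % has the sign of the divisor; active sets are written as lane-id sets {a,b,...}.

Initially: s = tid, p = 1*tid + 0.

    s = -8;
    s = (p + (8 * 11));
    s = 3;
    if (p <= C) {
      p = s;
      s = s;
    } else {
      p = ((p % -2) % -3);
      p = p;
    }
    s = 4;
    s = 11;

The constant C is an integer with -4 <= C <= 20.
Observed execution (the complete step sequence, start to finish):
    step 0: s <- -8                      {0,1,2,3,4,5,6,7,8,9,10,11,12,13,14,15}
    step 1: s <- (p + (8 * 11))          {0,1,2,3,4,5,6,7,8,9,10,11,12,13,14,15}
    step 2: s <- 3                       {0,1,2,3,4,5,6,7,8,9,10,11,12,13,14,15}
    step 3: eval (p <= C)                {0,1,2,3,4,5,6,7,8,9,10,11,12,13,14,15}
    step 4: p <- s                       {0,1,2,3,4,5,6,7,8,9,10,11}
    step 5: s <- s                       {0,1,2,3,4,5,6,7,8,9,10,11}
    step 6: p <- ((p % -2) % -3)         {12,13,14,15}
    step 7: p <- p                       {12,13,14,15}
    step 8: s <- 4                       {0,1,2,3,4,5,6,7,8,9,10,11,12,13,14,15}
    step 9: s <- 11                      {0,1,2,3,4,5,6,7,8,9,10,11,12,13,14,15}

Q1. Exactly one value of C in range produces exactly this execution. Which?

Answer: C = 11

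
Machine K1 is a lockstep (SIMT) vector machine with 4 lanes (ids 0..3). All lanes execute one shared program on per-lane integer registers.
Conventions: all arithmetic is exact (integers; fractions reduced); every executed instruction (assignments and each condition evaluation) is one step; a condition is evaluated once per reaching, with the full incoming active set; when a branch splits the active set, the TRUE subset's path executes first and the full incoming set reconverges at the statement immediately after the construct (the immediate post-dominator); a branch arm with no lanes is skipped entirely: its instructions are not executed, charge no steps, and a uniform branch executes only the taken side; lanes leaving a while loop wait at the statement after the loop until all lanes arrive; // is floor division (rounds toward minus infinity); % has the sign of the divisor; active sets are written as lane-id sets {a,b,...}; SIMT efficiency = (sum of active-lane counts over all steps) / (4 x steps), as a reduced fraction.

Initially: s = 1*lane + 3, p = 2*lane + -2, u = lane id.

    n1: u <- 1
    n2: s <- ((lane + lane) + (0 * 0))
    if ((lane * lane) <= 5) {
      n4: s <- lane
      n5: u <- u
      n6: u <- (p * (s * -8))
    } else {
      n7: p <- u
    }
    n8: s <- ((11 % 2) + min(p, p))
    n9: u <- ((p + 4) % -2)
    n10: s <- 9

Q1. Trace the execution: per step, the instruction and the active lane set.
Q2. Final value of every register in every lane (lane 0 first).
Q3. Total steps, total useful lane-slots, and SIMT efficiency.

step 0: u <- 1                       {0,1,2,3}
step 1: s <- ((lane + lane) + (0 * 0)) {0,1,2,3}
step 2: eval ((lane * lane) <= 5)    {0,1,2,3}
step 3: s <- lane                    {0,1,2}
step 4: u <- u                       {0,1,2}
step 5: u <- (p * (s * -8))          {0,1,2}
step 6: p <- u                       {3}
step 7: s <- ((11 % 2) + min(p, p))  {0,1,2,3}
step 8: u <- ((p + 4) % -2)          {0,1,2,3}
step 9: s <- 9                       {0,1,2,3}

Answer: 10 steps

s: 9,9,9,9
p: -2,0,2,1
u: 0,0,0,-1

steps = 10; useful = 34; efficiency = 34/40 = 17/20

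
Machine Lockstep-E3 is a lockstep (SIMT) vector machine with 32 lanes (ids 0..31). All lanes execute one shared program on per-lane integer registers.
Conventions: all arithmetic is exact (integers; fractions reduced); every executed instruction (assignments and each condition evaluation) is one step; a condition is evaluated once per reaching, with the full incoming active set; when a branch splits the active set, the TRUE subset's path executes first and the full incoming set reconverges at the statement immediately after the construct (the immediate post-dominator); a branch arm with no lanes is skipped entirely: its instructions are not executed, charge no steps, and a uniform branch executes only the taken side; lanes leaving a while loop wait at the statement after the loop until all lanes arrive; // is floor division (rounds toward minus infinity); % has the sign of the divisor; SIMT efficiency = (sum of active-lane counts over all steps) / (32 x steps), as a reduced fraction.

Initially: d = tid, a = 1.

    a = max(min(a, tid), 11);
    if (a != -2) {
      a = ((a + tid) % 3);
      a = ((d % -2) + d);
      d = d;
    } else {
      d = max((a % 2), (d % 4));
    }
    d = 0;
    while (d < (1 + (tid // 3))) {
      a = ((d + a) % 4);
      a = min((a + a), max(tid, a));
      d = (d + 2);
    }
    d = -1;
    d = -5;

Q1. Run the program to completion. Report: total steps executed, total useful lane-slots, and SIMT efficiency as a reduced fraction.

Answer: 33 steps, 696 useful, 29/44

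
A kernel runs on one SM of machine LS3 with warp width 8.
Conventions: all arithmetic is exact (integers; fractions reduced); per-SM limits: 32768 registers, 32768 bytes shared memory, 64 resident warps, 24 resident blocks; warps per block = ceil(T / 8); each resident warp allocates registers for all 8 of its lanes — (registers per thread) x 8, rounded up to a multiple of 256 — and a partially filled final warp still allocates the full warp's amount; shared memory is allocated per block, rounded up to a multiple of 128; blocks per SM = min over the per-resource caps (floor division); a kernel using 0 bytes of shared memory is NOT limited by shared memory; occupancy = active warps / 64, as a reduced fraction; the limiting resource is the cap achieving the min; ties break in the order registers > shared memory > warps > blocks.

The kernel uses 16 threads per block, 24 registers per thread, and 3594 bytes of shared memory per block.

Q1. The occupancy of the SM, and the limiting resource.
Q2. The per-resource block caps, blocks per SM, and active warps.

Answer: occupancy 1/4, limited by shared memory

registers: 64 blocks
shared memory: 8 blocks
warps: 32 blocks
blocks: 24 blocks

Answer: 8 blocks, 16 active warps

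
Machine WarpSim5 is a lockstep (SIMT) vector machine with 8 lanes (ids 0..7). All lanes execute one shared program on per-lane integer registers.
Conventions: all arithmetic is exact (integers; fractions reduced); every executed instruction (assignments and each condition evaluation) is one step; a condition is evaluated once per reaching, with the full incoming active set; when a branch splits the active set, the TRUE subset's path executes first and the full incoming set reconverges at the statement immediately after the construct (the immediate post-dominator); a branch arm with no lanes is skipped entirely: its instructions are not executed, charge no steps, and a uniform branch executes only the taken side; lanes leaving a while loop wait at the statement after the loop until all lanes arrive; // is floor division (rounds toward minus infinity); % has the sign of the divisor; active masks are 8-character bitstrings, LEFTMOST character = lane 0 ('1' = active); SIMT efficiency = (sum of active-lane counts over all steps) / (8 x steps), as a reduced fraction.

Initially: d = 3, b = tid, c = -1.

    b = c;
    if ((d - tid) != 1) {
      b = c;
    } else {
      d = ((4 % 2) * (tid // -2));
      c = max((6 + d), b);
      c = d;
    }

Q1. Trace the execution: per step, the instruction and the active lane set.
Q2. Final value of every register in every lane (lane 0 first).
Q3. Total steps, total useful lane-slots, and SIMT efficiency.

step 0: b <- c                       11111111
step 1: eval ((d - tid) != 1)        11111111
step 2: b <- c                       11011111
step 3: d <- ((4 % 2) * (tid // -2)) 00100000
step 4: c <- max((6 + d), b)         00100000
step 5: c <- d                       00100000

Answer: 6 steps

d: 3,3,0,3,3,3,3,3
b: -1,-1,-1,-1,-1,-1,-1,-1
c: -1,-1,0,-1,-1,-1,-1,-1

steps = 6; useful = 26; efficiency = 26/48 = 13/24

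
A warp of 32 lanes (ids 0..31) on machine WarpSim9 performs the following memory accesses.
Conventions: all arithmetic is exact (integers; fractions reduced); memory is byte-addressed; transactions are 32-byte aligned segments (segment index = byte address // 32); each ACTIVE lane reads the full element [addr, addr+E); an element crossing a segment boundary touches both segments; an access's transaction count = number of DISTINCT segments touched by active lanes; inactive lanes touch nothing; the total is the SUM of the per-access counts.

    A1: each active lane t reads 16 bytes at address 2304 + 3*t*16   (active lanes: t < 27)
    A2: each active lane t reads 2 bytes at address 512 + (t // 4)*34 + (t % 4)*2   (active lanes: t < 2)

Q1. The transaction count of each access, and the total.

A1: 27 transactions
A2: 1 transaction

Answer: 27,1; total 28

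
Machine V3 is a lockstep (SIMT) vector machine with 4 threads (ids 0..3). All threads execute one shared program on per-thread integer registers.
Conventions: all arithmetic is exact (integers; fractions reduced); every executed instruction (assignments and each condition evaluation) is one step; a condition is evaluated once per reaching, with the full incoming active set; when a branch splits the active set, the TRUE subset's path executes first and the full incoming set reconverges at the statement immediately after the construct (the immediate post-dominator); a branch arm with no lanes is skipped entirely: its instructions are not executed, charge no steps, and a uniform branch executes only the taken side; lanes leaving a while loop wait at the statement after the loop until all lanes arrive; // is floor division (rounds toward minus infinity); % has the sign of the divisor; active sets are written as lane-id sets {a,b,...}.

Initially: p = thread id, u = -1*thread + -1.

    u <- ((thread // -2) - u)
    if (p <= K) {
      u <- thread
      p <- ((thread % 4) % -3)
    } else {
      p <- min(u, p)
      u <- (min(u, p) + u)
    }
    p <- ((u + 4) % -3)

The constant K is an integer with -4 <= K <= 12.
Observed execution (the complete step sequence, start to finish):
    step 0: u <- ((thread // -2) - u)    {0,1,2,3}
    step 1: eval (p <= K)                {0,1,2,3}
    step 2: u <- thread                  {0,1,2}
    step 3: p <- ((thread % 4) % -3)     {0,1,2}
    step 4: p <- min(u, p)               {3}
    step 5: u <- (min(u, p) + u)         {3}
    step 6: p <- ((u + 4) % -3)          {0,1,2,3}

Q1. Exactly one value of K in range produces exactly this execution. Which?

Answer: K = 2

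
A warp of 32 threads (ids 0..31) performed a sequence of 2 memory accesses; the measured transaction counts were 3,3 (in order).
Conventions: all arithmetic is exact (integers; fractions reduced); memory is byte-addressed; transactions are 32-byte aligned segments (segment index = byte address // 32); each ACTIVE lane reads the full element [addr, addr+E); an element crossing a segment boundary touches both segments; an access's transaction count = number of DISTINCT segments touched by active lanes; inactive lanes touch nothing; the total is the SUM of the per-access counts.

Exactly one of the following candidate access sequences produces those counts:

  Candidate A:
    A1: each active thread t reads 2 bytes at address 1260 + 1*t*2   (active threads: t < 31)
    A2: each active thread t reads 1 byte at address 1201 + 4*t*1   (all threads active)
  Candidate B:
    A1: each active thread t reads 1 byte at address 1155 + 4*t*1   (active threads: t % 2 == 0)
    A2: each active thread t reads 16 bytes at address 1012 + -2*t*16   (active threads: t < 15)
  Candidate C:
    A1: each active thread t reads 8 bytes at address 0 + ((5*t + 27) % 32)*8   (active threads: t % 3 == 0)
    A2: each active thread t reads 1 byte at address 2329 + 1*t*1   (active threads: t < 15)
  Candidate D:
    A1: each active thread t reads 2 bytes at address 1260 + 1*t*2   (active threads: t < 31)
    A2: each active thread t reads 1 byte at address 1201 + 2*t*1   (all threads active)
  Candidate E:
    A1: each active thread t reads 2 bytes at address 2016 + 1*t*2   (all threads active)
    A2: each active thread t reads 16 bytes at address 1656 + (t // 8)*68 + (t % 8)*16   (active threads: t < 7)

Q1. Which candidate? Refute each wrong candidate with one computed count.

A: A2 gives 5 transactions, not 3
B: A1 gives 4 transactions, not 3
C: A1 gives 6 transactions, not 3
E: A1 gives 2 transactions, not 3
D: all counts match (3,3)

Answer: D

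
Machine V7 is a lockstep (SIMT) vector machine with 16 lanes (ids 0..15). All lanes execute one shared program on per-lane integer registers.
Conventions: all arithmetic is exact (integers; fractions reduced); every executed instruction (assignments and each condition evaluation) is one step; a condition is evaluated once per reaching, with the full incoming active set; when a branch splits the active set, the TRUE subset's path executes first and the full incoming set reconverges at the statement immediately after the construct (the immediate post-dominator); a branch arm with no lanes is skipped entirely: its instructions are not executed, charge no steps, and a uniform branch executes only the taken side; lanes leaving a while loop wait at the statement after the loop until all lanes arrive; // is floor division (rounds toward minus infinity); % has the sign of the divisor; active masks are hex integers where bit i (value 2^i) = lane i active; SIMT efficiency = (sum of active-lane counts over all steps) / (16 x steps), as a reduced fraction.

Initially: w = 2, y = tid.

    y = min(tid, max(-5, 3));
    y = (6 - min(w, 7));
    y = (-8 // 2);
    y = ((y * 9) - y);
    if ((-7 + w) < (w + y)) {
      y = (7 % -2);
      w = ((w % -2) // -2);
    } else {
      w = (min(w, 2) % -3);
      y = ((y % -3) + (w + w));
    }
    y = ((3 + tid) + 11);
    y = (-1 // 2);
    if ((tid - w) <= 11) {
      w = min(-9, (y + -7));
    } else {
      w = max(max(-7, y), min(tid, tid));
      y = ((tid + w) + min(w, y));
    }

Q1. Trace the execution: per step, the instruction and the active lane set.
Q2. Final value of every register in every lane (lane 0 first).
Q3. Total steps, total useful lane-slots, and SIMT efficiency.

step 0: y <- min(tid, max(-5, 3))    0xffff
step 1: y <- (6 - min(w, 7))         0xffff
step 2: y <- (-8 // 2)               0xffff
step 3: y <- ((y * 9) - y)           0xffff
step 4: eval ((-7 + w) < (w + y))    0xffff
step 5: w <- (min(w, 2) % -3)        0xffff
step 6: y <- ((y % -3) + (w + w))    0xffff
step 7: y <- ((3 + tid) + 11)        0xffff
step 8: y <- (-1 // 2)               0xffff
step 9: eval ((tid - w) <= 11)       0xffff
step 10: w <- min(-9, (y + -7))       0x07ff
step 11: w <- max(max(-7, y), min(tid, tid)) 0xf800
step 12: y <- ((tid + w) + min(w, y)) 0xf800

Answer: 13 steps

w: -9,-9,-9,-9,-9,-9,-9,-9,-9,-9,-9,11,12,13,14,15
y: -1,-1,-1,-1,-1,-1,-1,-1,-1,-1,-1,21,23,25,27,29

steps = 13; useful = 181; efficiency = 181/208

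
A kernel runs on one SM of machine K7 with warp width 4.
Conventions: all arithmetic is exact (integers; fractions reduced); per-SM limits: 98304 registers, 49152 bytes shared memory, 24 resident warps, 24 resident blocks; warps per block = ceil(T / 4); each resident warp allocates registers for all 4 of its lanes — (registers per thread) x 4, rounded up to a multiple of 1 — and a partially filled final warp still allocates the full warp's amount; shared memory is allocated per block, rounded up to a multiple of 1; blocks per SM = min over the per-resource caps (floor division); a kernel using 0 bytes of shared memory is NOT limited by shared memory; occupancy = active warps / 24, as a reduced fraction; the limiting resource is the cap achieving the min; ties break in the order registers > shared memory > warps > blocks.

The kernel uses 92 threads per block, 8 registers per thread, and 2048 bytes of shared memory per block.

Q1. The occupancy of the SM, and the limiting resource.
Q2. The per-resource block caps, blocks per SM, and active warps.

Answer: occupancy 23/24, limited by warps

registers: 133 blocks
shared memory: 24 blocks
warps: 1 block
blocks: 24 blocks

Answer: 1 block, 23 active warps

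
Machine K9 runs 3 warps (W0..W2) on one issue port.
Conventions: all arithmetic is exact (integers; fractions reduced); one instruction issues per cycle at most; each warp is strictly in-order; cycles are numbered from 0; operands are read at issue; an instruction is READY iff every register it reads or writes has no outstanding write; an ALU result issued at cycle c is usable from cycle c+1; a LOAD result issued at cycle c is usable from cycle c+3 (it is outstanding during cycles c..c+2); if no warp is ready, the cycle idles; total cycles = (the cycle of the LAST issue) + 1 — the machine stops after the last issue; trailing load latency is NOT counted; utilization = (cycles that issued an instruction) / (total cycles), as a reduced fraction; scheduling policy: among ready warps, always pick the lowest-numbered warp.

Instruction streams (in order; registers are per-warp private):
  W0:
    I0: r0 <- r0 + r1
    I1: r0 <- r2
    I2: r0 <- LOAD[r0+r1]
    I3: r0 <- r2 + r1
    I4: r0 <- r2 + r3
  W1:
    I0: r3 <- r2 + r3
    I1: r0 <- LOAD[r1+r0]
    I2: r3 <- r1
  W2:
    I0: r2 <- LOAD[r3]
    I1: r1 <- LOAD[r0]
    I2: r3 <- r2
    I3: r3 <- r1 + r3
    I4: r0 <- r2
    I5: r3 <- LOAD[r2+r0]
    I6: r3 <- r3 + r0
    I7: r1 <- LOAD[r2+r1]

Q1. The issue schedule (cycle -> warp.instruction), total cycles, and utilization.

cycle 0: W0.I0
cycle 1: W0.I1
cycle 2: W0.I2
cycle 3: W1.I0
cycle 4: W1.I1
cycle 5: W0.I3
cycle 6: W0.I4
cycle 7: W1.I2
cycle 8: W2.I0
cycle 9: W2.I1
cycle 10: idle
cycle 11: W2.I2
cycle 12: W2.I3
cycle 13: W2.I4
cycle 14: W2.I5
cycle 15: idle
cycle 16: idle
cycle 17: W2.I6
cycle 18: W2.I7

Answer: 19 cycles, utilization 16/19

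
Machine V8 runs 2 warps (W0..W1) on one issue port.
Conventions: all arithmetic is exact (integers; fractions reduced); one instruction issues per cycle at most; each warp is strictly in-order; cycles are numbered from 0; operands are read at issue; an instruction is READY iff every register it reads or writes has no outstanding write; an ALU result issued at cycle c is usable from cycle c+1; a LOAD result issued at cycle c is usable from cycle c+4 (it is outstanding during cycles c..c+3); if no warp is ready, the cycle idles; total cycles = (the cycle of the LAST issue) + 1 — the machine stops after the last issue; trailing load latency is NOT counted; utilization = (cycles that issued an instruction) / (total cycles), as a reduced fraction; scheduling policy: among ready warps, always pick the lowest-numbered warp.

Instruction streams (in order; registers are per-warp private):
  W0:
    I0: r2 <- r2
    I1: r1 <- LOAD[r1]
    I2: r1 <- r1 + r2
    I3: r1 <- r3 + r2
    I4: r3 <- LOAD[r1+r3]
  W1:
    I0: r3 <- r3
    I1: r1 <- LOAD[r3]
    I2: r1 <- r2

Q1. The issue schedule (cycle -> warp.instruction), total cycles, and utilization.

cycle 0: W0.I0
cycle 1: W0.I1
cycle 2: W1.I0
cycle 3: W1.I1
cycle 4: idle
cycle 5: W0.I2
cycle 6: W0.I3
cycle 7: W0.I4
cycle 8: W1.I2

Answer: 9 cycles, utilization 8/9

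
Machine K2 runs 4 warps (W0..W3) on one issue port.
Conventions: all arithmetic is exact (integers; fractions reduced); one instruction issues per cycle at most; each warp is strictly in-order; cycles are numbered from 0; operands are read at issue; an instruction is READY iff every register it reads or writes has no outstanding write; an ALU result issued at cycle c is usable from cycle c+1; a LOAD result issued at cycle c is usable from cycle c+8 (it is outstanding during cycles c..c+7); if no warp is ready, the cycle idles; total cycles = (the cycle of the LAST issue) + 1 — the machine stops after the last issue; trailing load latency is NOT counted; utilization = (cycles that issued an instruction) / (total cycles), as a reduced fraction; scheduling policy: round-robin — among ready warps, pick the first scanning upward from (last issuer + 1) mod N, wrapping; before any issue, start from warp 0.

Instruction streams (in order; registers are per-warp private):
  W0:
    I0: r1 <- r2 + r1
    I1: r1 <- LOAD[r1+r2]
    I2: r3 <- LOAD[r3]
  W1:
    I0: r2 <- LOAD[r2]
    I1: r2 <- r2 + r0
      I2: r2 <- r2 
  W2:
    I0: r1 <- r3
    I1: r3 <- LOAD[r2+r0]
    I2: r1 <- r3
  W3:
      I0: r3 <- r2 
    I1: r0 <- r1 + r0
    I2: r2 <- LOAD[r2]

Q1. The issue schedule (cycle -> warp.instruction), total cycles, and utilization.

cycle 0: W0.I0
cycle 1: W1.I0
cycle 2: W2.I0
cycle 3: W3.I0
cycle 4: W0.I1
cycle 5: W2.I1
cycle 6: W3.I1
cycle 7: W0.I2
cycle 8: W3.I2
cycle 9: W1.I1
cycle 10: W1.I2
cycle 11: idle
cycle 12: idle
cycle 13: W2.I2

Answer: 14 cycles, utilization 6/7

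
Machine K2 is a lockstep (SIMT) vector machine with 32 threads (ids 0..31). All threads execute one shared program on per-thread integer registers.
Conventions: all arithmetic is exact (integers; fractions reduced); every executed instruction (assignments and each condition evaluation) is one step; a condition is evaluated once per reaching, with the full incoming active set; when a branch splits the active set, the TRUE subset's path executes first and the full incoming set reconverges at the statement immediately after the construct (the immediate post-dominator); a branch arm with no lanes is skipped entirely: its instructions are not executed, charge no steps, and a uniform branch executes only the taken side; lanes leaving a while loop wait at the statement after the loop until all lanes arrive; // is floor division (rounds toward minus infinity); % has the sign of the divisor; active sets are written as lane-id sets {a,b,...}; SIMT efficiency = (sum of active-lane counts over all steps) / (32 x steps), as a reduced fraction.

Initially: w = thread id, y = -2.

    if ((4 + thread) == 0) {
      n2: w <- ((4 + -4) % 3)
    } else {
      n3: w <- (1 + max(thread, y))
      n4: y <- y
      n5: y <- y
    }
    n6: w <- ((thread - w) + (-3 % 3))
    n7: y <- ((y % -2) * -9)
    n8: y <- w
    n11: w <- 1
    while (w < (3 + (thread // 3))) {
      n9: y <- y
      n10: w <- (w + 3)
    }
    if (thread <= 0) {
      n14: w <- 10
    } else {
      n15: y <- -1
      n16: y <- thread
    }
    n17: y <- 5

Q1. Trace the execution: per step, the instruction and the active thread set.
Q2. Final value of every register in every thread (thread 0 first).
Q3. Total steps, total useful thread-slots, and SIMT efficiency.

step 0: eval ((4 + thread) == 0)     {0,1,2,3,4,5,6,7,8,9,10,11,12,13,14,15,16,17,18,19,20,21,22,23,24,25,26,27,28,29,30,31}
step 1: w <- (1 + max(thread, y))    {0,1,2,3,4,5,6,7,8,9,10,11,12,13,14,15,16,17,18,19,20,21,22,23,24,25,26,27,28,29,30,31}
step 2: y <- y                       {0,1,2,3,4,5,6,7,8,9,10,11,12,13,14,15,16,17,18,19,20,21,22,23,24,25,26,27,28,29,30,31}
step 3: y <- y                       {0,1,2,3,4,5,6,7,8,9,10,11,12,13,14,15,16,17,18,19,20,21,22,23,24,25,26,27,28,29,30,31}
step 4: w <- ((thread - w) + (-3 % 3)) {0,1,2,3,4,5,6,7,8,9,10,11,12,13,14,15,16,17,18,19,20,21,22,23,24,25,26,27,28,29,30,31}
step 5: y <- ((y % -2) * -9)         {0,1,2,3,4,5,6,7,8,9,10,11,12,13,14,15,16,17,18,19,20,21,22,23,24,25,26,27,28,29,30,31}
step 6: y <- w                       {0,1,2,3,4,5,6,7,8,9,10,11,12,13,14,15,16,17,18,19,20,21,22,23,24,25,26,27,28,29,30,31}
step 7: w <- 1                       {0,1,2,3,4,5,6,7,8,9,10,11,12,13,14,15,16,17,18,19,20,21,22,23,24,25,26,27,28,29,30,31}
step 8: eval (w < (3 + (thread // 3))) {0,1,2,3,4,5,6,7,8,9,10,11,12,13,14,15,16,17,18,19,20,21,22,23,24,25,26,27,28,29,30,31}
step 9: y <- y                       {0,1,2,3,4,5,6,7,8,9,10,11,12,13,14,15,16,17,18,19,20,21,22,23,24,25,26,27,28,29,30,31}
step 10: w <- (w + 3)                 {0,1,2,3,4,5,6,7,8,9,10,11,12,13,14,15,16,17,18,19,20,21,22,23,24,25,26,27,28,29,30,31}
step 11: eval (w < (3 + (thread // 3))) {0,1,2,3,4,5,6,7,8,9,10,11,12,13,14,15,16,17,18,19,20,21,22,23,24,25,26,27,28,29,30,31}
step 12: y <- y                       {6,7,8,9,10,11,12,13,14,15,16,17,18,19,20,21,22,23,24,25,26,27,28,29,30,31}
step 13: w <- (w + 3)                 {6,7,8,9,10,11,12,13,14,15,16,17,18,19,20,21,22,23,24,25,26,27,28,29,30,31}
step 14: eval (w < (3 + (thread // 3))) {6,7,8,9,10,11,12,13,14,15,16,17,18,19,20,21,22,23,24,25,26,27,28,29,30,31}
step 15: y <- y                       {15,16,17,18,19,20,21,22,23,24,25,26,27,28,29,30,31}
step 16: w <- (w + 3)                 {15,16,17,18,19,20,21,22,23,24,25,26,27,28,29,30,31}
step 17: eval (w < (3 + (thread // 3))) {15,16,17,18,19,20,21,22,23,24,25,26,27,28,29,30,31}
step 18: y <- y                       {24,25,26,27,28,29,30,31}
step 19: w <- (w + 3)                 {24,25,26,27,28,29,30,31}
step 20: eval (w < (3 + (thread // 3))) {24,25,26,27,28,29,30,31}
step 21: eval (thread <= 0)           {0,1,2,3,4,5,6,7,8,9,10,11,12,13,14,15,16,17,18,19,20,21,22,23,24,25,26,27,28,29,30,31}
step 22: w <- 10                      {0}
step 23: y <- -1                      {1,2,3,4,5,6,7,8,9,10,11,12,13,14,15,16,17,18,19,20,21,22,23,24,25,26,27,28,29,30,31}
step 24: y <- thread                  {1,2,3,4,5,6,7,8,9,10,11,12,13,14,15,16,17,18,19,20,21,22,23,24,25,26,27,28,29,30,31}
step 25: y <- 5                       {0,1,2,3,4,5,6,7,8,9,10,11,12,13,14,15,16,17,18,19,20,21,22,23,24,25,26,27,28,29,30,31}

Answer: 26 steps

w: 10,4,4,4,4,4,7,7,7,7,7,7,7,7,7,10,10,10,10,10,10,10,10,10,13,13,13,13,13,13,13,13
y: 5,5,5,5,5,5,5,5,5,5,5,5,5,5,5,5,5,5,5,5,5,5,5,5,5,5,5,5,5,5,5,5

steps = 26; useful = 664; efficiency = 664/832 = 83/104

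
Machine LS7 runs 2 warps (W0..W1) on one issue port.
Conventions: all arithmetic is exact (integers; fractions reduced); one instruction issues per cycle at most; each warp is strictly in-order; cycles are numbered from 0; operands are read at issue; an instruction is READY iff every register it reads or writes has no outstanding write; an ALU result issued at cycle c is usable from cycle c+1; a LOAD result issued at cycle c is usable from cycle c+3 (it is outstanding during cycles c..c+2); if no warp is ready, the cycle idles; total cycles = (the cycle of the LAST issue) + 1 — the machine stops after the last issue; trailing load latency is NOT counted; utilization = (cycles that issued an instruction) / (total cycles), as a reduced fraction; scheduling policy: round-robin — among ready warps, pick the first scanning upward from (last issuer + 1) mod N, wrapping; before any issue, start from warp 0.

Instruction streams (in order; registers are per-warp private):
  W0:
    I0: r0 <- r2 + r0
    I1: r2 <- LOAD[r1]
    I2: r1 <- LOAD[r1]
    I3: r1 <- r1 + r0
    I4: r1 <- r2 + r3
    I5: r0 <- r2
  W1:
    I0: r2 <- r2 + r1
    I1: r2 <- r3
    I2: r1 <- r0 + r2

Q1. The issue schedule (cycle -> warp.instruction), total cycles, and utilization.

cycle 0: W0.I0
cycle 1: W1.I0
cycle 2: W0.I1
cycle 3: W1.I1
cycle 4: W0.I2
cycle 5: W1.I2
cycle 6: idle
cycle 7: W0.I3
cycle 8: W0.I4
cycle 9: W0.I5

Answer: 10 cycles, utilization 9/10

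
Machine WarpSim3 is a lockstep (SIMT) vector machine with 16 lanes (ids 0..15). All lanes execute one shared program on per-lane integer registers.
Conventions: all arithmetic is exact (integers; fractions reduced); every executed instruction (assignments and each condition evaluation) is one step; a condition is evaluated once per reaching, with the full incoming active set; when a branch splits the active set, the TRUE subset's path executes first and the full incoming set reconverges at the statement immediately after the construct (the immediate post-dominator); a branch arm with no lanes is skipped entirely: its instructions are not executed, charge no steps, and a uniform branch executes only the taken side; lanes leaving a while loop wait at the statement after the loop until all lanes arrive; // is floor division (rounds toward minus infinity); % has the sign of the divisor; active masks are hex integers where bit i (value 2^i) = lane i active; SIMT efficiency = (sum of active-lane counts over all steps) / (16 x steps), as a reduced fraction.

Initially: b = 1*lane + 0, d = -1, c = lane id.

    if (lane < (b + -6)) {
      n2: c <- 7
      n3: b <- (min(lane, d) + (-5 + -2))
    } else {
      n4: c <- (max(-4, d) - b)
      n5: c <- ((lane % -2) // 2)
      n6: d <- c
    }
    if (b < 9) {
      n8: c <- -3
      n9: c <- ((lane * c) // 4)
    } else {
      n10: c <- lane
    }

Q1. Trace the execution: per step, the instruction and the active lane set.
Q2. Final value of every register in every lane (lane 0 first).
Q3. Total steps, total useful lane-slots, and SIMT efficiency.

step 0: eval (lane < (b + -6))       0xffff
step 1: c <- (max(-4, d) - b)        0xffff
step 2: c <- ((lane % -2) // 2)      0xffff
step 3: d <- c                       0xffff
step 4: eval (b < 9)                 0xffff
step 5: c <- -3                      0x01ff
step 6: c <- ((lane * c) // 4)       0x01ff
step 7: c <- lane                    0xfe00

Answer: 8 steps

b: 0,1,2,3,4,5,6,7,8,9,10,11,12,13,14,15
d: 0,-1,0,-1,0,-1,0,-1,0,-1,0,-1,0,-1,0,-1
c: 0,-1,-2,-3,-3,-4,-5,-6,-6,9,10,11,12,13,14,15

steps = 8; useful = 105; efficiency = 105/128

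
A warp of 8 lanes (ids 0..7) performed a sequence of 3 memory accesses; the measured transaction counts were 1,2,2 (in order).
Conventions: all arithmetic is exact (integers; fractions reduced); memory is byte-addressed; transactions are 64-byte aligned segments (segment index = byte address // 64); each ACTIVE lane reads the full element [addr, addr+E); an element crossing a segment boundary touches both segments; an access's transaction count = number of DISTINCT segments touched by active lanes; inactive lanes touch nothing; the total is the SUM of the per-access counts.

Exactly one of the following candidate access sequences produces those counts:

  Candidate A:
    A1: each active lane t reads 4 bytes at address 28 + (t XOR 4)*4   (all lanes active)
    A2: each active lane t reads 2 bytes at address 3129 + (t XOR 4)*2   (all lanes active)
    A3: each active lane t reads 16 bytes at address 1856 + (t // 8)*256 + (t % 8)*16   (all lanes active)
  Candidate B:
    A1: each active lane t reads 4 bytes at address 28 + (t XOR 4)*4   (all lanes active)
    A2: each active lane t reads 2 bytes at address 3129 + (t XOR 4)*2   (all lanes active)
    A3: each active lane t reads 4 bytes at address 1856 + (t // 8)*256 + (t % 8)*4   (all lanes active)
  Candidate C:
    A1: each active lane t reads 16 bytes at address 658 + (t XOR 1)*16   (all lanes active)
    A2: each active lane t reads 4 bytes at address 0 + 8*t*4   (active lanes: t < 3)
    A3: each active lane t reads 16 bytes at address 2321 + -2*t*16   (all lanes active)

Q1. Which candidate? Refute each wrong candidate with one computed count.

B: A3 gives 1 transaction, not 2
C: A1 gives 3 transactions, not 1
A: all counts match (1,2,2)

Answer: A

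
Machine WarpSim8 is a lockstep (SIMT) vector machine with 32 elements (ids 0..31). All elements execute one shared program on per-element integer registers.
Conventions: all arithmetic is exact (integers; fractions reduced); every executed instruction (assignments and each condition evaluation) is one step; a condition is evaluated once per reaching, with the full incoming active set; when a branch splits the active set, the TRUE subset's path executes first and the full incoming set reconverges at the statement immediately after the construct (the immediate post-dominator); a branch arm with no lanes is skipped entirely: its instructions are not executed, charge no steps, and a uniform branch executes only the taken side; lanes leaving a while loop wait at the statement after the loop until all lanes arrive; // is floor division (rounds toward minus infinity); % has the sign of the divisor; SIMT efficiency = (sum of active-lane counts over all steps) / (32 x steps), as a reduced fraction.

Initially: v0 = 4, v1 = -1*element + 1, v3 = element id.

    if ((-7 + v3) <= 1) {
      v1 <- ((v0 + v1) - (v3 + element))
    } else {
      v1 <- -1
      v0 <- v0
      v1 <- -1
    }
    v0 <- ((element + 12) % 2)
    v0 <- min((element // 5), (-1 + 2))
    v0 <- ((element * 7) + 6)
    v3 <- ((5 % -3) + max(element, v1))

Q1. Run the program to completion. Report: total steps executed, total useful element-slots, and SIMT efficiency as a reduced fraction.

Answer: 9 steps, 238 useful, 119/144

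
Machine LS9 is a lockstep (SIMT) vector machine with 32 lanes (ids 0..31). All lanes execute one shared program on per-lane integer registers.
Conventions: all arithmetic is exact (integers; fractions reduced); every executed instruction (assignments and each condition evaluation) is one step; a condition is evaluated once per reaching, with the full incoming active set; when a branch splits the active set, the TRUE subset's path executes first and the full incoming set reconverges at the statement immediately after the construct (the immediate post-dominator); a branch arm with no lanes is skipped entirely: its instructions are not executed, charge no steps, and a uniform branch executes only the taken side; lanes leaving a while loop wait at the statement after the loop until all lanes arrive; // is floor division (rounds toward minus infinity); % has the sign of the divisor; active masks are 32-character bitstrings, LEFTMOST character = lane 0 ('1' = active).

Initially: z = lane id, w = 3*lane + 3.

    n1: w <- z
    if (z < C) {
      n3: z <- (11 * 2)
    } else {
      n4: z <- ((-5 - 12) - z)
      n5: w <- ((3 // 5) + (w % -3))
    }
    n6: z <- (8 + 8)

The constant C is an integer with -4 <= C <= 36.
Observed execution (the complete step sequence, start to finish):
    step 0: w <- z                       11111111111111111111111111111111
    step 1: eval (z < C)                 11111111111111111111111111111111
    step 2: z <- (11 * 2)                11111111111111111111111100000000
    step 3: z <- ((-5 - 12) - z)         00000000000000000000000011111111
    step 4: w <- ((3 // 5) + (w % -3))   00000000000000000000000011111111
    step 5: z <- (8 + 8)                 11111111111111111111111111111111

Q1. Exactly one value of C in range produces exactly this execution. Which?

Answer: C = 24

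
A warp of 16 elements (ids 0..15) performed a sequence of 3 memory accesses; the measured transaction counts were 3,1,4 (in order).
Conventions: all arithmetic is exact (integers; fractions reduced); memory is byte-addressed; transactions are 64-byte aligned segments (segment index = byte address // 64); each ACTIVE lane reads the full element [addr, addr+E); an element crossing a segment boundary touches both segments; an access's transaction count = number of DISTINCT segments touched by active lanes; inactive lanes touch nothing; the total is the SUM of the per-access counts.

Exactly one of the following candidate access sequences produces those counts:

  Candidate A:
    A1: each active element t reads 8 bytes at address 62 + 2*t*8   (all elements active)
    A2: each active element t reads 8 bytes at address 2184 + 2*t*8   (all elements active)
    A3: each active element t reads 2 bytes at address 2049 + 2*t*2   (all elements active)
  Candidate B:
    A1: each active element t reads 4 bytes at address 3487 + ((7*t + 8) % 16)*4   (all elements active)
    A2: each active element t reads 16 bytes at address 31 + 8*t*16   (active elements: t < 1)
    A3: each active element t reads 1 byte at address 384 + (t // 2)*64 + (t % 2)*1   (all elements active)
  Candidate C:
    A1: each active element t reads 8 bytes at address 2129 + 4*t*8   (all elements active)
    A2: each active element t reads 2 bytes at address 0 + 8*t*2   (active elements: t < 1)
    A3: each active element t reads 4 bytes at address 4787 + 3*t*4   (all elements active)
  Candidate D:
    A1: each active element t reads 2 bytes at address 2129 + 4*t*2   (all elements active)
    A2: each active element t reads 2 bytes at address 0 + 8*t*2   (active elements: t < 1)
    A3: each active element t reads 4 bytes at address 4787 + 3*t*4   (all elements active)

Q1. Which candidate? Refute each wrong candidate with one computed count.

A: A1 gives 5 transactions, not 3
B: A1 gives 2 transactions, not 3
C: A1 gives 8 transactions, not 3
D: all counts match (3,1,4)

Answer: D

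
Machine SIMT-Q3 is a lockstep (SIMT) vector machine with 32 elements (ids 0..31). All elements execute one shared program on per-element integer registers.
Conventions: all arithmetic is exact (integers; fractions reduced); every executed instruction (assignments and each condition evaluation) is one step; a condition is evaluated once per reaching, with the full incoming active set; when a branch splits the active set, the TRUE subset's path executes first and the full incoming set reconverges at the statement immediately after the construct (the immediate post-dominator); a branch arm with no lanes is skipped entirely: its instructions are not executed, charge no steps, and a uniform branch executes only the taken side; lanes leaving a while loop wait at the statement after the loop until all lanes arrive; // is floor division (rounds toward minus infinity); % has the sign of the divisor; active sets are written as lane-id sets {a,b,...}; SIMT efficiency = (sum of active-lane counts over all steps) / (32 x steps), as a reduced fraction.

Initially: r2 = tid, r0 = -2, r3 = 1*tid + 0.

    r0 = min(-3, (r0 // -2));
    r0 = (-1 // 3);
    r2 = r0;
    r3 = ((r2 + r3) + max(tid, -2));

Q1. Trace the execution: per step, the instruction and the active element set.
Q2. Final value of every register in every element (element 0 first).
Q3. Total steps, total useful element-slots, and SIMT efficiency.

step 0: r0 <- min(-3, (r0 // -2))    {0,1,2,3,4,5,6,7,8,9,10,11,12,13,14,15,16,17,18,19,20,21,22,23,24,25,26,27,28,29,30,31}
step 1: r0 <- (-1 // 3)              {0,1,2,3,4,5,6,7,8,9,10,11,12,13,14,15,16,17,18,19,20,21,22,23,24,25,26,27,28,29,30,31}
step 2: r2 <- r0                     {0,1,2,3,4,5,6,7,8,9,10,11,12,13,14,15,16,17,18,19,20,21,22,23,24,25,26,27,28,29,30,31}
step 3: r3 <- ((r2 + r3) + max(tid, -2)) {0,1,2,3,4,5,6,7,8,9,10,11,12,13,14,15,16,17,18,19,20,21,22,23,24,25,26,27,28,29,30,31}

Answer: 4 steps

r2: -1,-1,-1,-1,-1,-1,-1,-1,-1,-1,-1,-1,-1,-1,-1,-1,-1,-1,-1,-1,-1,-1,-1,-1,-1,-1,-1,-1,-1,-1,-1,-1
r0: -1,-1,-1,-1,-1,-1,-1,-1,-1,-1,-1,-1,-1,-1,-1,-1,-1,-1,-1,-1,-1,-1,-1,-1,-1,-1,-1,-1,-1,-1,-1,-1
r3: -1,1,3,5,7,9,11,13,15,17,19,21,23,25,27,29,31,33,35,37,39,41,43,45,47,49,51,53,55,57,59,61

steps = 4; useful = 128; efficiency = 128/128 = 1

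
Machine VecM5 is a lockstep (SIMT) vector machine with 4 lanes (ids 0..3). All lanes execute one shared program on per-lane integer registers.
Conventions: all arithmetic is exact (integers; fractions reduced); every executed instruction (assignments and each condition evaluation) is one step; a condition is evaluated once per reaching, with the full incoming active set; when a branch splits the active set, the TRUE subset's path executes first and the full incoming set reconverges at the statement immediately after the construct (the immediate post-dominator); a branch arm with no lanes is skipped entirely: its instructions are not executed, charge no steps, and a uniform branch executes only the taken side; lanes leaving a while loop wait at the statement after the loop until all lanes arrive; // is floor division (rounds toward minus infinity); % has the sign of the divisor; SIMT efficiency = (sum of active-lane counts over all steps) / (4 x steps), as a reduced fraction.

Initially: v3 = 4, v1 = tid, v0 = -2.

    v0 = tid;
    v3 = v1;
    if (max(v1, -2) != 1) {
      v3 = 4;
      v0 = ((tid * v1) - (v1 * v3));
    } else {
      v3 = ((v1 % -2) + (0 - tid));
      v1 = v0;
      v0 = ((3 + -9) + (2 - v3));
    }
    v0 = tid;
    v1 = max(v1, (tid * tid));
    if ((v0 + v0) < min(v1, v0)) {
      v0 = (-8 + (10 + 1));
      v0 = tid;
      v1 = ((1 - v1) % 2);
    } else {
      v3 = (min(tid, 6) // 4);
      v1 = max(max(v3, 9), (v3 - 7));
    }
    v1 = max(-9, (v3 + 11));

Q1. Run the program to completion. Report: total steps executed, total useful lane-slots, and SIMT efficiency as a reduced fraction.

Answer: 14 steps, 45 useful, 45/56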